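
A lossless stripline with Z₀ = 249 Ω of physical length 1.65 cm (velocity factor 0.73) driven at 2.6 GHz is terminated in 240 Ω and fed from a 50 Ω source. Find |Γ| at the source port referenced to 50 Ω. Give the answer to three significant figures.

λ = v/f = 0.73·c / 2.6 GHz = 0.0842 m
βl = 2π·l/λ = 2π × 0.196 = 70.5°
tan(βl) = 2.83
Z_in = Z_0·(Z_L + jZ_0·tanβl)/(Z_0 + jZ_L·tanβl) = 256 + j5.93 Ω
Γ_s = (Z_in − Z_s)/(Z_in + Z_s) = (206 + j5.93)/(306 + j5.93), |Γ_s| = 0.674

|Γ| ≈ 0.674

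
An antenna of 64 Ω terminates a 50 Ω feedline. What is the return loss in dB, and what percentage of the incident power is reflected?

Γ = (64 − 50)/(64 + 50) = 0.123
RL = −20·log₁₀(0.123) = 18.2 dB
P_refl/P_inc = |Γ|² = 0.0151

RL ≈ 18.2 dB; 1.51% of incident power reflected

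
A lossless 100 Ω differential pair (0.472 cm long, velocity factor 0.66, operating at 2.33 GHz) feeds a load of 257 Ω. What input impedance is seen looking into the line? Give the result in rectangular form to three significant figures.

λ = v/f = 0.66·c / 2.33 GHz = 0.085 m
βl = 2π·l/λ = 2π × 0.0555 = 20°
tan(βl) = tan(20°) = 0.364
Z_in = Z_0·(Z_L + jZ_0·tanβl)/(Z_0 + jZ_L·tanβl)
     = 100·(257 + j36.4)/(100 + j93.5)

Z_in ≈ 155 − j109 Ω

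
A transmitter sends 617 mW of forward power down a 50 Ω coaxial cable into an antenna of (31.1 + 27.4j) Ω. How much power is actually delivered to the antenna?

P_delivered ≈ 524 mW

|Γ| = |(-18.9 + j27.4)/(81.1 + j27.4)| = 0.389
|Γ|² = 0.151
P_refl = |Γ|²·P_inc = 93.3 mW, P_del = (1 − |Γ|²)·P_inc = 524 mW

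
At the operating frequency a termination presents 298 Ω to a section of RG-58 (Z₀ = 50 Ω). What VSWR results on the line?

VSWR ≈ 5.96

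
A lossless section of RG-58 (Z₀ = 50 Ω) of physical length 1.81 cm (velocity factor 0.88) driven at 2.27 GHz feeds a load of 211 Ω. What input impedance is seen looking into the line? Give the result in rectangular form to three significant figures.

λ = v/f = 0.88·c / 2.27 GHz = 0.116 m
βl = 2π·l/λ = 2π × 0.156 = 56°
tan(βl) = tan(56°) = 1.48
Z_in = Z_0·(Z_L + jZ_0·tanβl)/(Z_0 + jZ_L·tanβl)
     = 50·(211 + j74.2)/(50 + j313)

Z_in ≈ 16.8 − j31 Ω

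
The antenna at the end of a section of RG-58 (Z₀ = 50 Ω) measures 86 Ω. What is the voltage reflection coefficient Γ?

Γ = 0.265

Γ = (Z_L − Z_0)/(Z_L + Z_0) = (86 − 50)/(86 + 50) = 36/136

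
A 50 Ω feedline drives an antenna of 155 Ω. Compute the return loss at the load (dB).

Γ = (155 − 50)/(155 + 50) = 0.512
RL = −20·log₁₀|Γ| = −20·log₁₀(0.512)

RL ≈ 5.81 dB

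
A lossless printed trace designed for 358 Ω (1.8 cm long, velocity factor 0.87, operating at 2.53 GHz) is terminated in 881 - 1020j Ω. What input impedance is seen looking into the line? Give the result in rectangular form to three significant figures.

Z_in ≈ 64.1 − j96.3 Ω

λ = v/f = 0.87·c / 2.53 GHz = 0.103 m
βl = 2π·l/λ = 2π × 0.174 = 62.8°
tan(βl) = tan(62.8°) = 1.95
Z_in = Z_0·(Z_L + jZ_0·tanβl)/(Z_0 + jZ_L·tanβl)
     = 358·(881 − j323)/(2340 + j1720)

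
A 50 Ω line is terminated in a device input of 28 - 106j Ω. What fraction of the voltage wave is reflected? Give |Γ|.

|Γ| ≈ 0.823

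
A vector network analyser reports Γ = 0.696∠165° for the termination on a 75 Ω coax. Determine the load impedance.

Z_L ≈ 13.7 + j9.55 Ω

Z_L = Z_0·(1 + Γ)/(1 − Γ) = 75·(0.328 + j0.18)/(1.67 − j0.18)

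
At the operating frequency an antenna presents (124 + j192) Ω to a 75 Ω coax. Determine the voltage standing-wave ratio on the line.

VSWR ≈ 6.06

Γ = (Z_L − Z_0)/(Z_L + Z_0) = (49 + j192)/(199 + j192)
|Γ| = 198/277 = 0.717
VSWR = (1 + |Γ|)/(1 − |Γ|) = 1.72/0.283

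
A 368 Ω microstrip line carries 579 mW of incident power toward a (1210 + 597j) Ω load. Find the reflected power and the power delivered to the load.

P_reflected ≈ 217 mW; P_delivered ≈ 362 mW

|Γ| = |(842 + j597)/(1578 + j597)| = 0.612
|Γ|² = 0.374
P_refl = |Γ|²·P_inc = 217 mW, P_del = (1 − |Γ|²)·P_inc = 362 mW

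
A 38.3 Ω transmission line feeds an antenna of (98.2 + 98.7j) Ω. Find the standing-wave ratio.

Γ = (Z_L − Z_0)/(Z_L + Z_0) = (59.9 + j98.7)/(136.5 + j98.7)
|Γ| = 115/168 = 0.685
VSWR = (1 + |Γ|)/(1 − |Γ|) = 1.69/0.315

VSWR ≈ 5.36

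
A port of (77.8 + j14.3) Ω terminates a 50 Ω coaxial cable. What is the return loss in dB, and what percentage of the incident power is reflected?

RL ≈ 12.3 dB; 5.91% of incident power reflected

Γ = (27.8 + j14.3)/(127.8 + j14.3), |Γ| = 0.243
RL = −20·log₁₀(0.243) = 12.3 dB
P_refl/P_inc = |Γ|² = 0.0591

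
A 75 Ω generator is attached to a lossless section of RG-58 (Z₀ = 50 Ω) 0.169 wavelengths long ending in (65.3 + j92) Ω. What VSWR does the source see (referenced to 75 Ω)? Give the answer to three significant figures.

VSWR ≈ 4.52

βl = 2π × 0.169 = 60.8°
tan(βl) = 1.79
Z_in = Z_0·(Z_L + jZ_0·tanβl)/(Z_0 + jZ_L·tanβl) = 25.6 − j53 Ω
Γ_s = (Z_in − Z_s)/(Z_in + Z_s) = (-49.4 − j53)/(101 − j53), |Γ_s| = 0.638
VSWR = (1 + |Γ_s|)/(1 − |Γ_s|)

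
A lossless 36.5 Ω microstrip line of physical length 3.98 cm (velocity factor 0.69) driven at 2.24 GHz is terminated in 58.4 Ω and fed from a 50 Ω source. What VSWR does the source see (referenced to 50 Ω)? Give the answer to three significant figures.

λ = v/f = 0.69·c / 2.24 GHz = 0.0924 m
βl = 2π·l/λ = 2π × 0.431 = 155°
tan(βl) = -0.465
Z_in = Z_0·(Z_L + jZ_0·tanβl)/(Z_0 + jZ_L·tanβl) = 45.7 + j17 Ω
Γ_s = (Z_in − Z_s)/(Z_in + Z_s) = (-4.29 + j17)/(95.7 + j17), |Γ_s| = 0.181
VSWR = (1 + |Γ_s|)/(1 − |Γ_s|)

VSWR ≈ 1.44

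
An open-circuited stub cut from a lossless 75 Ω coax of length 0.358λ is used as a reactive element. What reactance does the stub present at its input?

X_in ≈ 60.5 Ω (inductive)

βl = 2π × 0.358 = 129°
tan(βl) = -1.24
For an open-circuited stub, Z_in = −jZ_0·cot(βl) = −jZ_0/tan(βl)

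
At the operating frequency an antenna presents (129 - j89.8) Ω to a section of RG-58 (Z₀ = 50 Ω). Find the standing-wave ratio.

VSWR ≈ 3.97

Γ = (Z_L − Z_0)/(Z_L + Z_0) = (79 − j89.8)/(179 − j89.8)
|Γ| = 120/200 = 0.597
VSWR = (1 + |Γ|)/(1 − |Γ|) = 1.6/0.403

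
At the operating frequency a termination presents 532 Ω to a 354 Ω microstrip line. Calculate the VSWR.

VSWR ≈ 1.5

Γ = (532 − 354)/(532 + 354) = 0.201
VSWR = (1 + 0.201)/(1 − 0.201)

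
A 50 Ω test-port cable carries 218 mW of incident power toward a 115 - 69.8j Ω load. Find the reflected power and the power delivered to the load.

P_reflected ≈ 61.8 mW; P_delivered ≈ 156 mW

|Γ| = |(65 − j69.8)/(165 − j69.8)| = 0.532
|Γ|² = 0.283
P_refl = |Γ|²·P_inc = 61.8 mW, P_del = (1 − |Γ|²)·P_inc = 156 mW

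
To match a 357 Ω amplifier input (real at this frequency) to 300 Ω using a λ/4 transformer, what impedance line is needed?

Z_qwt ≈ 327 Ω

Z_qwt = √(Z_0·R_L) = √(300 × 357) = √107100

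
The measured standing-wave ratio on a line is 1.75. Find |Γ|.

|Γ| = (S − 1)/(S + 1) = (1.75 − 1)/(1.75 + 1) = 0.75/2.75

|Γ| ≈ 0.273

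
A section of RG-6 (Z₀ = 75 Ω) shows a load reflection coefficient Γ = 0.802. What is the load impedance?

Z_L ≈ 683 Ω

Z_L = Z_0·(1 + Γ)/(1 − Γ) = 75·(1.8)/(0.198)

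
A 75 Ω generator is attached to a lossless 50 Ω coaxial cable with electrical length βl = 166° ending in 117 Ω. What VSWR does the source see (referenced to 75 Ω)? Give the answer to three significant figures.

tan(βl) = -0.249
Z_in = Z_0·(Z_L + jZ_0·tanβl)/(Z_0 + jZ_L·tanβl) = 92.7 + j41.6 Ω
Γ_s = (Z_in − Z_s)/(Z_in + Z_s) = (17.7 + j41.6)/(168 + j41.6), |Γ_s| = 0.262
VSWR = (1 + |Γ_s|)/(1 − |Γ_s|)

VSWR ≈ 1.71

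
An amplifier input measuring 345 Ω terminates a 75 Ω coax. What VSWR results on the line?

VSWR ≈ 4.6

Γ = (345 − 75)/(345 + 75) = 0.643
VSWR = (1 + 0.643)/(1 − 0.643)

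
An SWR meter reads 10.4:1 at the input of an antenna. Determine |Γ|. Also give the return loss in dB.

|Γ| ≈ 0.825; return loss ≈ 1.68 dB

|Γ| = (S − 1)/(S + 1) = (10.4 − 1)/(10.4 + 1) = 9.4/11.4
RL = −20·log₁₀|Γ| = −20·log₁₀(0.825)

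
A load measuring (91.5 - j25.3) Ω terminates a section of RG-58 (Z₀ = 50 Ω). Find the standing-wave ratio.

VSWR ≈ 2.02

Γ = (Z_L − Z_0)/(Z_L + Z_0) = (41.5 − j25.3)/(141.5 − j25.3)
|Γ| = 48.6/144 = 0.338
VSWR = (1 + |Γ|)/(1 − |Γ|) = 1.34/0.662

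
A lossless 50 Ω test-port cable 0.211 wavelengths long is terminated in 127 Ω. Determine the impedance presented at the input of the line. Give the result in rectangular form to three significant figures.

βl = 2π × 0.211 = 76°
tan(βl) = tan(76°) = 4
Z_in = Z_0·(Z_L + jZ_0·tanβl)/(Z_0 + jZ_L·tanβl)
     = 50·(127 + j200)/(50 + j508)

Z_in ≈ 20.7 − j10.5 Ω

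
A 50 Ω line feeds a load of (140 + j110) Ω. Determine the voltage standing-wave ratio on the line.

Γ = (Z_L − Z_0)/(Z_L + Z_0) = (90 + j110)/(190 + j110)
|Γ| = 142/220 = 0.647
VSWR = (1 + |Γ|)/(1 − |Γ|) = 1.65/0.353

VSWR ≈ 4.67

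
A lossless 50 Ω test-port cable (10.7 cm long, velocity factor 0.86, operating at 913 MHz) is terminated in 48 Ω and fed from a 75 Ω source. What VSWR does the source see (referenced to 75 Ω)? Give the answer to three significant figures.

VSWR ≈ 1.51

λ = v/f = 0.86·c / 913 MHz = 0.283 m
βl = 2π·l/λ = 2π × 0.379 = 136°
tan(βl) = -0.955
Z_in = Z_0·(Z_L + jZ_0·tanβl)/(Z_0 + jZ_L·tanβl) = 49.9 − j2.03 Ω
Γ_s = (Z_in − Z_s)/(Z_in + Z_s) = (-25.1 − j2.03)/(125 − j2.03), |Γ_s| = 0.202
VSWR = (1 + |Γ_s|)/(1 − |Γ_s|)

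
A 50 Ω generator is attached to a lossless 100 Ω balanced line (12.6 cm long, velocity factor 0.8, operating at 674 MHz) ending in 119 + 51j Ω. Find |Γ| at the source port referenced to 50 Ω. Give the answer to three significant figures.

|Γ| ≈ 0.139

λ = v/f = 0.8·c / 674 MHz = 0.356 m
βl = 2π·l/λ = 2π × 0.354 = 127°
tan(βl) = -1.31
Z_in = Z_0·(Z_L + jZ_0·tanβl)/(Z_0 + jZ_L·tanβl) = 62 + j10 Ω
Γ_s = (Z_in − Z_s)/(Z_in + Z_s) = (12 + j10)/(112 + j10), |Γ_s| = 0.139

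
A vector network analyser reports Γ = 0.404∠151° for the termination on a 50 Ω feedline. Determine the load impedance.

Z_L ≈ 22.4 + j10.5 Ω

Z_L = Z_0·(1 + Γ)/(1 − Γ) = 50·(0.647 + j0.196)/(1.35 − j0.196)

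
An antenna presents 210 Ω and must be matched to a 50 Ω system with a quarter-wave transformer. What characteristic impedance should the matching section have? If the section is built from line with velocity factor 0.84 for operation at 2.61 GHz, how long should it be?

Z_qwt = √(Z_0·R_L) = √(50 × 210) = √10500
λ = 0.84·c/f = 0.0966 m, so l = λ/4 = 0.0241 m

Z_qwt ≈ 102 Ω; length ≈ 2.41 cm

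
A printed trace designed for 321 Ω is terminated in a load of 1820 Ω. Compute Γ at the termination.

Γ = (Z_L − Z_0)/(Z_L + Z_0) = (1820 − 321)/(1820 + 321) = 1499/2141

Γ = 0.7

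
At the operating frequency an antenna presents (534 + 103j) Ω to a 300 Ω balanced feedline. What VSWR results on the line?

VSWR ≈ 1.87

Γ = (Z_L − Z_0)/(Z_L + Z_0) = (234 + j103)/(834 + j103)
|Γ| = 256/840 = 0.304
VSWR = (1 + |Γ|)/(1 − |Γ|) = 1.3/0.696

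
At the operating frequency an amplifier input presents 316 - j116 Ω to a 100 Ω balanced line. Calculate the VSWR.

Γ = (Z_L − Z_0)/(Z_L + Z_0) = (216 − j116)/(416 − j116)
|Γ| = 245/432 = 0.568
VSWR = (1 + |Γ|)/(1 − |Γ|) = 1.57/0.432

VSWR ≈ 3.63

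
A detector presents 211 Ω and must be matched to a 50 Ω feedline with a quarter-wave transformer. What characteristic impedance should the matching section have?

Z_qwt = √(Z_0·R_L) = √(50 × 211) = √10550

Z_qwt ≈ 103 Ω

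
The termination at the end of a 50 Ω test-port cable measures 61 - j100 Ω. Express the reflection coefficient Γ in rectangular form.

Γ ≈ 0.503 − j0.448

Γ = (Z_L − Z_0)/(Z_L + Z_0) = (11 − j100)/(111 − j100)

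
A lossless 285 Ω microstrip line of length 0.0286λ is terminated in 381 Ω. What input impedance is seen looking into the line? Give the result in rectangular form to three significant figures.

βl = 2π × 0.0286 = 10.3°
tan(βl) = tan(10.3°) = 0.182
Z_in = Z_0·(Z_L + jZ_0·tanβl)/(Z_0 + jZ_L·tanβl)
     = 285·(381 + j51.8)/(285 + j69.2)

Z_in ≈ 372 − j38.5 Ω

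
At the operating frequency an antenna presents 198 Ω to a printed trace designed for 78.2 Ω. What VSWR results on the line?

VSWR ≈ 2.53

Γ = (198 − 78.2)/(198 + 78.2) = 0.434
VSWR = (1 + 0.434)/(1 − 0.434)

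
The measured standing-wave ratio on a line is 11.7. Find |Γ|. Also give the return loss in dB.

|Γ| ≈ 0.843; return loss ≈ 1.49 dB

|Γ| = (S − 1)/(S + 1) = (11.7 − 1)/(11.7 + 1) = 10.7/12.7
RL = −20·log₁₀|Γ| = −20·log₁₀(0.843)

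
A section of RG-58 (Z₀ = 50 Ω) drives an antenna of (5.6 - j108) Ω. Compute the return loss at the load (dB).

RL ≈ 0.343 dB

Γ = (-44.4 − j108)/(55.6 − j108), |Γ| = 0.961
RL = −20·log₁₀|Γ| = −20·log₁₀(0.961)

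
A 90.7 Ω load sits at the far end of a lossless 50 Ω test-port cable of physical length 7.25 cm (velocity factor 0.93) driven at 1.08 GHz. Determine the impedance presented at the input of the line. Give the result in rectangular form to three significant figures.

Z_in ≈ 28.3 + j6.71 Ω

λ = v/f = 0.93·c / 1.08 GHz = 0.258 m
βl = 2π·l/λ = 2π × 0.281 = 101°
tan(βl) = tan(101°) = -5.13
Z_in = Z_0·(Z_L + jZ_0·tanβl)/(Z_0 + jZ_L·tanβl)
     = 50·(90.7 − j256)/(50 − j465)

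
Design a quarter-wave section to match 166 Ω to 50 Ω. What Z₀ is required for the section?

Z_qwt = √(Z_0·R_L) = √(50 × 166) = √8300

Z_qwt ≈ 91.1 Ω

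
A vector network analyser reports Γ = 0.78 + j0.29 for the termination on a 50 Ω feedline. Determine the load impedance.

Z_L ≈ 116 + j219 Ω

Z_L = Z_0·(1 + Γ)/(1 − Γ) = 50·(1.78 + j0.29)/(0.22 − j0.29)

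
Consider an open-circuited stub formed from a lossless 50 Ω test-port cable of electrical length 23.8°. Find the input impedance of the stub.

tan(βl) = 0.441
For an open-circuited stub, Z_in = −jZ_0·cot(βl) = −jZ_0/tan(βl)

Z_in ≈ −j113 Ω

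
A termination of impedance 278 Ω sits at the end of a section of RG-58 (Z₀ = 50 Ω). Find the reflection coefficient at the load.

Γ = (Z_L − Z_0)/(Z_L + Z_0) = (278 − 50)/(278 + 50) = 228/328

Γ = 0.695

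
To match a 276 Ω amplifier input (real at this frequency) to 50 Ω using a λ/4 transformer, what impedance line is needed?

Z_qwt ≈ 117 Ω

Z_qwt = √(Z_0·R_L) = √(50 × 276) = √13800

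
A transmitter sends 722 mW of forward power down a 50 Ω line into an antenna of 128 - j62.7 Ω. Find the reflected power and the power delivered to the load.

|Γ| = |(78 − j62.7)/(178 − j62.7)| = 0.53
|Γ|² = 0.281
P_refl = |Γ|²·P_inc = 203 mW, P_del = (1 − |Γ|²)·P_inc = 519 mW

P_reflected ≈ 203 mW; P_delivered ≈ 519 mW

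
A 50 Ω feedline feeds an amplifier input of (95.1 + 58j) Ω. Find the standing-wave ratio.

VSWR ≈ 2.77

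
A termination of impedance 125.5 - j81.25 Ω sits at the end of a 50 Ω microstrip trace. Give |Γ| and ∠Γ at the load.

Γ ≈ 0.574 ∠ -22.3°

Γ = (Z_L − Z_0)/(Z_L + Z_0) = (75.5 − j81.25)/(175.5 − j81.25)
|Γ| = 111/193 = 0.574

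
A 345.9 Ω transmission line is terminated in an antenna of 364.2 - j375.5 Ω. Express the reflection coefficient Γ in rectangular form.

Γ = (Z_L − Z_0)/(Z_L + Z_0) = (18.3 − j375.5)/(710.1 − j375.5)

Γ ≈ 0.239 − j0.403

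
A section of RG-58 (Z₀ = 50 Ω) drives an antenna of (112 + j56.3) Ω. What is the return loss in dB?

Γ = (62 + j56.3)/(162 + j56.3), |Γ| = 0.488
RL = −20·log₁₀|Γ| = −20·log₁₀(0.488)

RL ≈ 6.23 dB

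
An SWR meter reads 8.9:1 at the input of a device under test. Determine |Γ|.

|Γ| ≈ 0.798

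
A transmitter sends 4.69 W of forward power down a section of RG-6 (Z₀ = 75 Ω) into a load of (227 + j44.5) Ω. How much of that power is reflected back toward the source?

|Γ| = |(152 + j44.5)/(302 + j44.5)| = 0.519
|Γ|² = 0.269
P_refl = |Γ|²·P_inc = 1.26 W, P_del = (1 − |Γ|²)·P_inc = 3.43 W

P_reflected ≈ 1.26 W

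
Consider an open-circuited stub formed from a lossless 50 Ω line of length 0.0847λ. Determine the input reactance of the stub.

βl = 2π × 0.0847 = 30.5°
tan(βl) = 0.589
For an open-circuited stub, Z_in = −jZ_0·cot(βl) = −jZ_0/tan(βl)

X_in ≈ -84.9 Ω (capacitive)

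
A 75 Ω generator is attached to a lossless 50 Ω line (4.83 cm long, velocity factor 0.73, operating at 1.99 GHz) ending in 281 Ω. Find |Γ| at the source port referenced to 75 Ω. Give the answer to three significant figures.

λ = v/f = 0.73·c / 1.99 GHz = 0.11 m
βl = 2π·l/λ = 2π × 0.439 = 158°
tan(βl) = -0.404
Z_in = Z_0·(Z_L + jZ_0·tanβl)/(Z_0 + jZ_L·tanβl) = 53.1 + j100 Ω
Γ_s = (Z_in − Z_s)/(Z_in + Z_s) = (-21.9 + j100)/(128 + j100), |Γ_s| = 0.631

|Γ| ≈ 0.631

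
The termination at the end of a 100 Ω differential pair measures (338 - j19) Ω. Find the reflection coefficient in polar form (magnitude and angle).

Γ = (Z_L − Z_0)/(Z_L + Z_0) = (238 − j19)/(438 − j19)
|Γ| = 239/438 = 0.545

Γ ≈ 0.545 ∠ -2.08°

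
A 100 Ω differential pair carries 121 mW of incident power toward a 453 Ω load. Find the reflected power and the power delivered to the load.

Γ = (453 − 100)/(453 + 100) = 0.638
|Γ|² = 0.407
P_refl = |Γ|²·P_inc = 49.3 mW, P_del = (1 − |Γ|²)·P_inc = 71.7 mW

P_reflected ≈ 49.3 mW; P_delivered ≈ 71.7 mW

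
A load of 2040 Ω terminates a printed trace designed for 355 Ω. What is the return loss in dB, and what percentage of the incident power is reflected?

Γ = (2040 − 355)/(2040 + 355) = 0.704
RL = −20·log₁₀(0.704) = 3.05 dB
P_refl/P_inc = |Γ|² = 0.495

RL ≈ 3.05 dB; 49.5% of incident power reflected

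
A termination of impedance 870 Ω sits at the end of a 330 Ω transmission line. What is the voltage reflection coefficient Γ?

Γ = 0.45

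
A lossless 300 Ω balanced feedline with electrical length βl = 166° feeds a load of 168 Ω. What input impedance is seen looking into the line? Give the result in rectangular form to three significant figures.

Z_in ≈ 175 − j50.4 Ω

tan(βl) = tan(166°) = -0.249
Z_in = Z_0·(Z_L + jZ_0·tanβl)/(Z_0 + jZ_L·tanβl)
     = 300·(168 − j74.8)/(300 − j41.9)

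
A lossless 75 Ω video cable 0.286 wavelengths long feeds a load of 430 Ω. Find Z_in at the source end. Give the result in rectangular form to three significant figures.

βl = 2π × 0.286 = 103°
tan(βl) = tan(103°) = -4.35
Z_in = Z_0·(Z_L + jZ_0·tanβl)/(Z_0 + jZ_L·tanβl)
     = 75·(430 − j326)/(75 − j1870)

Z_in ≈ 13.8 + j16.7 Ω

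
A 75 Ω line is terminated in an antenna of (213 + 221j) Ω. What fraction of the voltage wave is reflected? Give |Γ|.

|Γ| ≈ 0.718

Γ = (Z_L − Z_0)/(Z_L + Z_0) = (138 + j221)/(288 + j221)
|Γ| = 261/363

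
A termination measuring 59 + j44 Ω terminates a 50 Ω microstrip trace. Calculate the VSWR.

VSWR ≈ 2.24

Γ = (Z_L − Z_0)/(Z_L + Z_0) = (9 + j44)/(109 + j44)
|Γ| = 44.9/118 = 0.382
VSWR = (1 + |Γ|)/(1 − |Γ|) = 1.38/0.618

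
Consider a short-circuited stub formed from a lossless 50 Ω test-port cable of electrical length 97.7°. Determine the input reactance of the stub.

X_in ≈ -370 Ω (capacitive)

tan(βl) = -7.4
For a short-circuited stub, Z_in = jZ_0·tan(βl)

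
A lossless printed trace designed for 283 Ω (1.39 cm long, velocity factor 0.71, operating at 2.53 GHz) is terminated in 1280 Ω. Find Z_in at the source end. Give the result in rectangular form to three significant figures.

Z_in ≈ 83 − j156 Ω

λ = v/f = 0.71·c / 2.53 GHz = 0.0842 m
βl = 2π·l/λ = 2π × 0.165 = 59.4°
tan(βl) = tan(59.4°) = 1.69
Z_in = Z_0·(Z_L + jZ_0·tanβl)/(Z_0 + jZ_L·tanβl)
     = 283·(1280 + j479)/(283 + j2170)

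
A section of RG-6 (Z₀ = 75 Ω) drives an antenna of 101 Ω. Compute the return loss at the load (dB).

Γ = (101 − 75)/(101 + 75) = 0.148
RL = −20·log₁₀|Γ| = −20·log₁₀(0.148)

RL ≈ 16.6 dB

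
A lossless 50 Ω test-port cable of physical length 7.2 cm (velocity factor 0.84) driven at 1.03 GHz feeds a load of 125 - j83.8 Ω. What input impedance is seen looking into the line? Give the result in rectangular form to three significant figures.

Z_in ≈ 16.5 + j23.5 Ω

λ = v/f = 0.84·c / 1.03 GHz = 0.245 m
βl = 2π·l/λ = 2π × 0.294 = 106°
tan(βl) = tan(106°) = -3.5
Z_in = Z_0·(Z_L + jZ_0·tanβl)/(Z_0 + jZ_L·tanβl)
     = 50·(125 − j259)/(-243 − j438)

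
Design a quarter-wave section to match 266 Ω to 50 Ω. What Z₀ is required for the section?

Z_qwt = √(Z_0·R_L) = √(50 × 266) = √13300

Z_qwt ≈ 115 Ω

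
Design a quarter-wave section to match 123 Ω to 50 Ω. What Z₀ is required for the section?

Z_qwt = √(Z_0·R_L) = √(50 × 123) = √6150

Z_qwt ≈ 78.4 Ω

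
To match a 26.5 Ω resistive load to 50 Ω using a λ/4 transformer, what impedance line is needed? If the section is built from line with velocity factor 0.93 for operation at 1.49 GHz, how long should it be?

Z_qwt = √(Z_0·R_L) = √(50 × 26.5) = √1325
λ = 0.93·c/f = 0.187 m, so l = λ/4 = 0.0468 m

Z_qwt ≈ 36.4 Ω; length ≈ 4.68 cm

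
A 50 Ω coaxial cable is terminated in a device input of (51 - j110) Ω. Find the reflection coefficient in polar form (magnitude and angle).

Γ = (Z_L − Z_0)/(Z_L + Z_0) = (1 − j110)/(101 − j110)
|Γ| = 110/149 = 0.737

Γ ≈ 0.737 ∠ -42°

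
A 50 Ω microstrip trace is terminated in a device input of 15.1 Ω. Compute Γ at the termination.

Γ = (Z_L − Z_0)/(Z_L + Z_0) = (15.1 − 50)/(15.1 + 50) = -34.9/65.1

Γ = -0.536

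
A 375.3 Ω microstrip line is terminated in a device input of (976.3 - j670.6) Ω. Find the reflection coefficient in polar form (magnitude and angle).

Γ ≈ 0.597 ∠ -21.7°

Γ = (Z_L − Z_0)/(Z_L + Z_0) = (601 − j670.6)/(1352 − j670.6)
|Γ| = 901/1510 = 0.597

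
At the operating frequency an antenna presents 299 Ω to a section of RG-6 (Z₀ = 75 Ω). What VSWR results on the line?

For a purely resistive load, VSWR = R_L/Z_0 or Z_0/R_L (whichever > 1) = 299/75

VSWR ≈ 3.99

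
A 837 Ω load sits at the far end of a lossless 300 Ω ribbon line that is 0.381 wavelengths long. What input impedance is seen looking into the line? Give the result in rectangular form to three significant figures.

βl = 2π × 0.381 = 137°
tan(βl) = tan(137°) = -0.927
Z_in = Z_0·(Z_L + jZ_0·tanβl)/(Z_0 + jZ_L·tanβl)
     = 300·(837 − j278)/(300 − j776)

Z_in ≈ 202 + j245 Ω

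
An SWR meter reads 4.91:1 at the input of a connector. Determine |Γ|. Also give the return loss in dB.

|Γ| ≈ 0.662; return loss ≈ 3.59 dB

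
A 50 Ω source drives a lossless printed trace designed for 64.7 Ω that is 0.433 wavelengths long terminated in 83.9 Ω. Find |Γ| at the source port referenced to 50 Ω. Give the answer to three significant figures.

|Γ| ≈ 0.232

βl = 2π × 0.433 = 156°
tan(βl) = -0.448
Z_in = Z_0·(Z_L + jZ_0·tanβl)/(Z_0 + jZ_L·tanβl) = 75.3 + j14.8 Ω
Γ_s = (Z_in − Z_s)/(Z_in + Z_s) = (25.3 + j14.8)/(125 + j14.8), |Γ_s| = 0.232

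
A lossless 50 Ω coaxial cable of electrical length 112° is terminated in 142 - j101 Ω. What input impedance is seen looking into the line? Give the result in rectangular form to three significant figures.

Z_in ≈ 15.5 + j29 Ω

tan(βl) = tan(112°) = -2.48
Z_in = Z_0·(Z_L + jZ_0·tanβl)/(Z_0 + jZ_L·tanβl)
     = 50·(142 − j225)/(-200 − j351)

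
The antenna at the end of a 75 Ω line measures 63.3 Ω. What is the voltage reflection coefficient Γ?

Γ = -0.0846

Γ = (Z_L − Z_0)/(Z_L + Z_0) = (63.3 − 75)/(63.3 + 75) = -11.7/138.3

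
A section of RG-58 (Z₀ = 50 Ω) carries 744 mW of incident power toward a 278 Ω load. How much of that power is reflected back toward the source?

Γ = (278 − 50)/(278 + 50) = 0.695
|Γ|² = 0.483
P_refl = |Γ|²·P_inc = 359 mW, P_del = (1 − |Γ|²)·P_inc = 385 mW

P_reflected ≈ 359 mW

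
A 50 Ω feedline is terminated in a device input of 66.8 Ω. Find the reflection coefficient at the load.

Γ = (Z_L − Z_0)/(Z_L + Z_0) = (66.8 − 50)/(66.8 + 50) = 16.8/116.8

Γ = 0.144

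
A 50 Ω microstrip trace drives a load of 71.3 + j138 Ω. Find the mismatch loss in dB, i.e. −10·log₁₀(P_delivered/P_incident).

Γ = (21.3 + j138)/(121.3 + j138), |Γ| = 0.76
|Γ|² = 0.578, so P_del/P_inc = 1 − |Γ|² = 0.422
ML = −10·log₁₀(1 − |Γ|²)

mismatch loss ≈ 3.74 dB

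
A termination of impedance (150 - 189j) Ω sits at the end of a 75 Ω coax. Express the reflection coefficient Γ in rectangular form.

Γ ≈ 0.609 − j0.328

Γ = (Z_L − Z_0)/(Z_L + Z_0) = (75 − j189)/(225 − j189)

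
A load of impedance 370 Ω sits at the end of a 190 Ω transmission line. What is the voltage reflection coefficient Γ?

Γ = (Z_L − Z_0)/(Z_L + Z_0) = (370 − 190)/(370 + 190) = 180/560

Γ = 0.321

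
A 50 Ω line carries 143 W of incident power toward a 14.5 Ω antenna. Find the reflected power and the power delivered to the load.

Γ = (14.5 − 50)/(14.5 + 50) = -0.55
|Γ|² = 0.303
P_refl = |Γ|²·P_inc = 43.3 W, P_del = (1 − |Γ|²)·P_inc = 99.7 W

P_reflected ≈ 43.3 W; P_delivered ≈ 99.7 W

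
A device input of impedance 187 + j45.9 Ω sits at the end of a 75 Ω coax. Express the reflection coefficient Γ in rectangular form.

Γ ≈ 0.445 + j0.0973

Γ = (Z_L − Z_0)/(Z_L + Z_0) = (112 + j45.9)/(262 + j45.9)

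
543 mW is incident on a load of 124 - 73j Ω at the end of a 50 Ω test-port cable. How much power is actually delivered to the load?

|Γ| = |(74 − j73)/(174 − j73)| = 0.551
|Γ|² = 0.303
P_refl = |Γ|²·P_inc = 165 mW, P_del = (1 − |Γ|²)·P_inc = 378 mW

P_delivered ≈ 378 mW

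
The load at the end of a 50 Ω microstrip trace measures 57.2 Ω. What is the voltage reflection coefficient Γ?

Γ = 0.0672

Γ = (Z_L − Z_0)/(Z_L + Z_0) = (57.2 − 50)/(57.2 + 50) = 7.2/107.2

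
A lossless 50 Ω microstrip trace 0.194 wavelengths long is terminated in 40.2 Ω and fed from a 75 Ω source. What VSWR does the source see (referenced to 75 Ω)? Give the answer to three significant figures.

VSWR ≈ 1.32

βl = 2π × 0.194 = 69.8°
tan(βl) = 2.72
Z_in = Z_0·(Z_L + jZ_0·tanβl)/(Z_0 + jZ_L·tanβl) = 58.4 + j8.31 Ω
Γ_s = (Z_in − Z_s)/(Z_in + Z_s) = (-16.6 + j8.31)/(133 + j8.31), |Γ_s| = 0.139
VSWR = (1 + |Γ_s|)/(1 − |Γ_s|)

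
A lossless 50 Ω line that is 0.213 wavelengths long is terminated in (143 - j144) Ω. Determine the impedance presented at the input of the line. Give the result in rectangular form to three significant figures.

Z_in ≈ 8.44 − j2.64 Ω

βl = 2π × 0.213 = 76.7°
tan(βl) = tan(76.7°) = 4.22
Z_in = Z_0·(Z_L + jZ_0·tanβl)/(Z_0 + jZ_L·tanβl)
     = 50·(143 + j67.2)/(658 + j604)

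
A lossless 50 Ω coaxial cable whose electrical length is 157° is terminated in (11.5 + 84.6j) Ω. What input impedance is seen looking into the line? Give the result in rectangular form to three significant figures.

tan(βl) = tan(157°) = -0.424
Z_in = Z_0·(Z_L + jZ_0·tanβl)/(Z_0 + jZ_L·tanβl)
     = 50·(11.5 + j63.4)/(85.9 − j4.88)

Z_in ≈ 4.58 + j37.1 Ω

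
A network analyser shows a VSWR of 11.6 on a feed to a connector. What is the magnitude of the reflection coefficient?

|Γ| = (S − 1)/(S + 1) = (11.6 − 1)/(11.6 + 1) = 10.6/12.6

|Γ| ≈ 0.841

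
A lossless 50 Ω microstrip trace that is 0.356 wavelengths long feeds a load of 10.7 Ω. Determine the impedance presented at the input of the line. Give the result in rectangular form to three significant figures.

Z_in ≈ 26.1 − j56.5 Ω

βl = 2π × 0.356 = 128°
tan(βl) = tan(128°) = -1.27
Z_in = Z_0·(Z_L + jZ_0·tanβl)/(Z_0 + jZ_L·tanβl)
     = 50·(10.7 − j63.6)/(50 − j13.6)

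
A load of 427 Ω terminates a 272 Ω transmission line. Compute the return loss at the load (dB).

Γ = (427 − 272)/(427 + 272) = 0.222
RL = −20·log₁₀|Γ| = −20·log₁₀(0.222)

RL ≈ 13.1 dB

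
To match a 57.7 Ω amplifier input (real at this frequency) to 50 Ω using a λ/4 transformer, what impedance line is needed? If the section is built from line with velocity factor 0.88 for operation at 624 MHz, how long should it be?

Z_qwt = √(Z_0·R_L) = √(50 × 57.7) = √2885
λ = 0.88·c/f = 0.423 m, so l = λ/4 = 0.106 m

Z_qwt ≈ 53.7 Ω; length ≈ 10.6 cm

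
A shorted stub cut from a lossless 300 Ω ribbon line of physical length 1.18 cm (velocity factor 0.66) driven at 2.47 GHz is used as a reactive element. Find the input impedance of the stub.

λ = v/f = 0.66·c / 2.47 GHz = 0.0802 m
βl = 2π·l/λ = 2π × 0.147 = 53°
tan(βl) = 1.33
For a shorted stub, Z_in = jZ_0·tan(βl)

Z_in ≈ +j398 Ω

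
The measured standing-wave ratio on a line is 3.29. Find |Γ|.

|Γ| = (S − 1)/(S + 1) = (3.29 − 1)/(3.29 + 1) = 2.29/4.29

|Γ| ≈ 0.534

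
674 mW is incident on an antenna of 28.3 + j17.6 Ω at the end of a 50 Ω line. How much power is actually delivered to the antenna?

|Γ| = |(-21.7 + j17.6)/(78.3 + j17.6)| = 0.348
|Γ|² = 0.121
P_refl = |Γ|²·P_inc = 81.7 mW, P_del = (1 − |Γ|²)·P_inc = 592 mW

P_delivered ≈ 592 mW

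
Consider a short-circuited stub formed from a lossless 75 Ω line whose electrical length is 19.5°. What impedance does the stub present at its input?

Z_in ≈ +j26.6 Ω

tan(βl) = 0.354
For a short-circuited stub, Z_in = jZ_0·tan(βl)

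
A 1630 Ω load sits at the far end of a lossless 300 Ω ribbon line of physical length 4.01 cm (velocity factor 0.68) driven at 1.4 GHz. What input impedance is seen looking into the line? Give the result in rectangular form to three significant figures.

λ = v/f = 0.68·c / 1.4 GHz = 0.146 m
βl = 2π·l/λ = 2π × 0.275 = 99.1°
tan(βl) = tan(99.1°) = -6.26
Z_in = Z_0·(Z_L + jZ_0·tanβl)/(Z_0 + jZ_L·tanβl)
     = 300·(1630 − j1880)/(300 − j10200)

Z_in ≈ 56.6 + j46.2 Ω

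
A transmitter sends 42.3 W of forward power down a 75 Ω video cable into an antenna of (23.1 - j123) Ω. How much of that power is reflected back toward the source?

|Γ| = |(-51.9 − j123)/(98.1 − j123)| = 0.849
|Γ|² = 0.72
P_refl = |Γ|²·P_inc = 30.5 W, P_del = (1 − |Γ|²)·P_inc = 11.8 W

P_reflected ≈ 30.5 W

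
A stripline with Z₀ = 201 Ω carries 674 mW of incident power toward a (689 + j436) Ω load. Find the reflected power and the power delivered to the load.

P_reflected ≈ 294 mW; P_delivered ≈ 380 mW

|Γ| = |(488 + j436)/(890 + j436)| = 0.66
|Γ|² = 0.436
P_refl = |Γ|²·P_inc = 294 mW, P_del = (1 − |Γ|²)·P_inc = 380 mW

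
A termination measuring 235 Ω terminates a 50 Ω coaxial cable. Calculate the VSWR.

VSWR ≈ 4.7

Γ = (235 − 50)/(235 + 50) = 0.649
VSWR = (1 + 0.649)/(1 − 0.649)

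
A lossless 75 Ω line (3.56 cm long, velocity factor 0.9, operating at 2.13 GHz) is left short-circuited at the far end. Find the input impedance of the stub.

Z_in ≈ −j382 Ω

λ = v/f = 0.9·c / 2.13 GHz = 0.127 m
βl = 2π·l/λ = 2π × 0.281 = 101°
tan(βl) = -5.1
For a short-circuited stub, Z_in = jZ_0·tan(βl)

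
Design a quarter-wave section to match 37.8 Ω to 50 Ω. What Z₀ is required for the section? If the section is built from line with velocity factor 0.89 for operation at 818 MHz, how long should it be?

Z_qwt ≈ 43.5 Ω; length ≈ 8.16 cm

Z_qwt = √(Z_0·R_L) = √(50 × 37.8) = √1890
λ = 0.89·c/f = 0.326 m, so l = λ/4 = 0.0816 m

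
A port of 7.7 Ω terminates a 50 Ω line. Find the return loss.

RL ≈ 2.7 dB

Γ = (7.7 − 50)/(7.7 + 50) = -0.733
RL = −20·log₁₀|Γ| = −20·log₁₀(0.733)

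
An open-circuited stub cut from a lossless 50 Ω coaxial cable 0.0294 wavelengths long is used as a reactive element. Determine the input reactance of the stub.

βl = 2π × 0.0294 = 10.6°
tan(βl) = 0.187
For an open-circuited stub, Z_in = −jZ_0·cot(βl) = −jZ_0/tan(βl)

X_in ≈ -268 Ω (capacitive)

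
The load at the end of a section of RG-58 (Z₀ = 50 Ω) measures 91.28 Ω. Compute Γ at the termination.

Γ = (Z_L − Z_0)/(Z_L + Z_0) = (91.28 − 50)/(91.28 + 50) = 41.28/141.3

Γ = 0.292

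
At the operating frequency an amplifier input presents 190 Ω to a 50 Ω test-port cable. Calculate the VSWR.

VSWR ≈ 3.8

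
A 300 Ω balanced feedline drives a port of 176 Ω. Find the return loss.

Γ = (176 − 300)/(176 + 300) = -0.261
RL = −20·log₁₀|Γ| = −20·log₁₀(0.261)

RL ≈ 11.7 dB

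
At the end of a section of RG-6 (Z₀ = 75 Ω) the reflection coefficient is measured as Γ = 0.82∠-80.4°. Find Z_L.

Z_L = Z_0·(1 + Γ)/(1 − Γ) = 75·(1.14 − j0.809)/(0.863 + j0.809)

Z_L ≈ 17.6 − j86.7 Ω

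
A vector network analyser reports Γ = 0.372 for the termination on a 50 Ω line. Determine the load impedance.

Z_L ≈ 109 Ω

Z_L = Z_0·(1 + Γ)/(1 − Γ) = 50·(1.37)/(0.628)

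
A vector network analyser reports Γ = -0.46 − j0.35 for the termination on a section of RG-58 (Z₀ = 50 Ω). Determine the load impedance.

Z_L ≈ 14.8 − j15.5 Ω

Z_L = Z_0·(1 + Γ)/(1 − Γ) = 50·(0.54 − j0.35)/(1.46 + j0.35)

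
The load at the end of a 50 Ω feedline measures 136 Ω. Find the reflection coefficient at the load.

Γ = (Z_L − Z_0)/(Z_L + Z_0) = (136 − 50)/(136 + 50) = 86/186

Γ = 0.462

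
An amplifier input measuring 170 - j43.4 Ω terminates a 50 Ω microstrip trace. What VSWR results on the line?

VSWR ≈ 3.64

Γ = (Z_L − Z_0)/(Z_L + Z_0) = (120 − j43.4)/(220 − j43.4)
|Γ| = 128/224 = 0.569
VSWR = (1 + |Γ|)/(1 − |Γ|) = 1.57/0.431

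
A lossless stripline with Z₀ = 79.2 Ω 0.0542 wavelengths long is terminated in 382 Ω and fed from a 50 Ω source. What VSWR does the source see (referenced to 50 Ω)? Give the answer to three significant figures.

VSWR ≈ 7.14

βl = 2π × 0.0542 = 19.5°
tan(βl) = 0.354
Z_in = Z_0·(Z_L + jZ_0·tanβl)/(Z_0 + jZ_L·tanβl) = 110 − j159 Ω
Γ_s = (Z_in − Z_s)/(Z_in + Z_s) = (59.7 − j159)/(160 − j159), |Γ_s| = 0.754
VSWR = (1 + |Γ_s|)/(1 − |Γ_s|)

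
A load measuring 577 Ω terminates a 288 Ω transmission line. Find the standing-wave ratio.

Γ = (577 − 288)/(577 + 288) = 0.334
VSWR = (1 + 0.334)/(1 − 0.334)

VSWR ≈ 2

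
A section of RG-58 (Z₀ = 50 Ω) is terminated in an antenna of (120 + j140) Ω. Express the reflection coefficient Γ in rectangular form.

Γ ≈ 0.649 + j0.289

Γ = (Z_L − Z_0)/(Z_L + Z_0) = (70 + j140)/(170 + j140)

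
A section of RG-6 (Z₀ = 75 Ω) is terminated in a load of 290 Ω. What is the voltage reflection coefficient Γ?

Γ = (Z_L − Z_0)/(Z_L + Z_0) = (290 − 75)/(290 + 75) = 215/365

Γ = 0.589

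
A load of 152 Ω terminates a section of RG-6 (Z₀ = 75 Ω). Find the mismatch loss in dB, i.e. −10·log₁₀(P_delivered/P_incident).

mismatch loss ≈ 0.531 dB

Γ = (152 − 75)/(152 + 75) = 0.339
|Γ|² = 0.115, so P_del/P_inc = 1 − |Γ|² = 0.885
ML = −10·log₁₀(1 − |Γ|²)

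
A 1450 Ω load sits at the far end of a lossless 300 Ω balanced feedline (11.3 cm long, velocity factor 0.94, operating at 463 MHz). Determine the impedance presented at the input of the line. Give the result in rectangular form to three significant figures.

λ = v/f = 0.94·c / 463 MHz = 0.609 m
βl = 2π·l/λ = 2π × 0.186 = 66.8°
tan(βl) = tan(66.8°) = 2.33
Z_in = Z_0·(Z_L + jZ_0·tanβl)/(Z_0 + jZ_L·tanβl)
     = 300·(1450 + j700)/(300 + j3380)

Z_in ≈ 72.9 − j122 Ω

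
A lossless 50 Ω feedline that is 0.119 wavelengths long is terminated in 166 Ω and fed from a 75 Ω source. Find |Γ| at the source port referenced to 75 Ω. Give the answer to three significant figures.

|Γ| ≈ 0.56

βl = 2π × 0.119 = 42.8°
tan(βl) = 0.927
Z_in = Z_0·(Z_L + jZ_0·tanβl)/(Z_0 + jZ_L·tanβl) = 29.5 − j44.3 Ω
Γ_s = (Z_in − Z_s)/(Z_in + Z_s) = (-45.5 − j44.3)/(104 − j44.3), |Γ_s| = 0.56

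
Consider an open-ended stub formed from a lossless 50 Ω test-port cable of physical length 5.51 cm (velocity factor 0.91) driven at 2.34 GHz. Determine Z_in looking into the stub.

Z_in ≈ +j284 Ω

λ = v/f = 0.91·c / 2.34 GHz = 0.117 m
βl = 2π·l/λ = 2π × 0.472 = 170°
tan(βl) = -0.176
For an open-ended stub, Z_in = −jZ_0·cot(βl) = −jZ_0/tan(βl)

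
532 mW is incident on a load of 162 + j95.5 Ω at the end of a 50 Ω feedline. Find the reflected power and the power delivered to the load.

|Γ| = |(112 + j95.5)/(212 + j95.5)| = 0.633
|Γ|² = 0.401
P_refl = |Γ|²·P_inc = 213 mW, P_del = (1 − |Γ|²)·P_inc = 319 mW

P_reflected ≈ 213 mW; P_delivered ≈ 319 mW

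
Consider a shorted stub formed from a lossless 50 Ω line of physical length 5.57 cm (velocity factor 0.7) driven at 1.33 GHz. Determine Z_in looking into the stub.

λ = v/f = 0.7·c / 1.33 GHz = 0.158 m
βl = 2π·l/λ = 2π × 0.353 = 127°
tan(βl) = -1.33
For a shorted stub, Z_in = jZ_0·tan(βl)

Z_in ≈ −j66.4 Ω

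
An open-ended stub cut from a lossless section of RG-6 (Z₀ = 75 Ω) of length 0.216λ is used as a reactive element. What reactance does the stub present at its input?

X_in ≈ -16.3 Ω (capacitive)

βl = 2π × 0.216 = 77.8°
tan(βl) = 4.61
For an open-ended stub, Z_in = −jZ_0·cot(βl) = −jZ_0/tan(βl)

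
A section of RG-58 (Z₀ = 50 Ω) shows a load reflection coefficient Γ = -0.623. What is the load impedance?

Z_L = Z_0·(1 + Γ)/(1 − Γ) = 50·(0.377)/(1.62)

Z_L ≈ 11.6 Ω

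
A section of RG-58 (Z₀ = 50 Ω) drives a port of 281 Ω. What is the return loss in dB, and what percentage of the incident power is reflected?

RL ≈ 3.12 dB; 48.7% of incident power reflected

Γ = (281 − 50)/(281 + 50) = 0.698
RL = −20·log₁₀(0.698) = 3.12 dB
P_refl/P_inc = |Γ|² = 0.487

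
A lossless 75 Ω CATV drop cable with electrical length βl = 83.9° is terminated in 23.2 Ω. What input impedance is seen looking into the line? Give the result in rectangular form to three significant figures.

Z_in ≈ 219 + j67.7 Ω

tan(βl) = tan(83.9°) = 9.36
Z_in = Z_0·(Z_L + jZ_0·tanβl)/(Z_0 + jZ_L·tanβl)
     = 75·(23.2 + j702)/(75 + j217)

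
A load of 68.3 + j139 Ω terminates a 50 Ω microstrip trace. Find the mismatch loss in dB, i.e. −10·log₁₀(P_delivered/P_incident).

Γ = (18.3 + j139)/(118.3 + j139), |Γ| = 0.768
|Γ|² = 0.59, so P_del/P_inc = 1 − |Γ|² = 0.41
ML = −10·log₁₀(1 − |Γ|²)

mismatch loss ≈ 3.87 dB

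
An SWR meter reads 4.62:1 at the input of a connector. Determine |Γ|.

|Γ| ≈ 0.644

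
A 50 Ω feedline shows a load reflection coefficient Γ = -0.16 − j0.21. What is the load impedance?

Z_L = Z_0·(1 + Γ)/(1 − Γ) = 50·(0.84 − j0.21)/(1.16 + j0.21)

Z_L ≈ 33.5 − j15.1 Ω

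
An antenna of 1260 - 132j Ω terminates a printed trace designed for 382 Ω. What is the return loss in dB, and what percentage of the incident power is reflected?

RL ≈ 5.37 dB; 29.1% of incident power reflected

Γ = (878 − j132)/(1642 − j132), |Γ| = 0.539
RL = −20·log₁₀(0.539) = 5.37 dB
P_refl/P_inc = |Γ|² = 0.291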